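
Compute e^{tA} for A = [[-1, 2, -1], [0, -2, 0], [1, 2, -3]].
e^{tA} = [[(t + 1)*e^{-2*t}, 2*t*e^{-2*t}, -t*e^{-2*t}], [0, e^{-2*t}, 0], [t*e^{-2*t}, 2*t*e^{-2*t}, (1 - t)*e^{-2*t}]]

A has Jordan form J = [[-2, 1, 0], [0, -2, 0], [0, 0, -2]] with A = PJP^{-1}, so e^{tA} = P e^{tJ} P^{-1}.

For a Jordan block J_k(λ), e^{tJ_k(λ)} = e^{λt} · (I + tN + t^2 N^2/2! + ... + t^{k-1} N^{k-1}/(k-1)!) where N is the nilpotent superdiagonal part.

Assembling the blocks and conjugating back gives the entries of e^{tA} as shown above.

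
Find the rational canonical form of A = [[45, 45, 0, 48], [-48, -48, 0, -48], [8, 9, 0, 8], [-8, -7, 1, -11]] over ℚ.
R = [[-3, 0, 0, 0], [0, 0, 0, -48], [0, 1, 0, -40], [0, 0, 1, -11]]

The invariant factors of A (the non-unit diagonal entries of the Smith normal form of xI - A over ℚ[x]) are x + 3, (x + 3)(x + 4)^2, each dividing the next. The characteristic polynomial is their product, (x + 3)^2(x + 4)^2.

The rational canonical form is the block-diagonal matrix of companion matrices C(f_i):
R = [[-3, 0, 0, 0], [0, 0, 0, -48], [0, 1, 0, -40], [0, 0, 1, -11]].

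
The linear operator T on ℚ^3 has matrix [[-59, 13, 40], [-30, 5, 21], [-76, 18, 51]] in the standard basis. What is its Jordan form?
J = [[-1, 1, 0], [0, -1, 1], [0, 0, -1]]

The characteristic polynomial is det(xI - A) = (x + 1)^3, so the eigenvalues are -1 (algebraic multiplicity 3).

For λ = -1: rank(A + I) = 2, rank((A + I)^2) = 1, rank((A + I)^3) = 0. The eigenspace has dimension 3 - 2 = 1, so there is 1 Jordan block; the rank sequence gives block sizes [3].

Assembling the blocks gives the Jordan form J above.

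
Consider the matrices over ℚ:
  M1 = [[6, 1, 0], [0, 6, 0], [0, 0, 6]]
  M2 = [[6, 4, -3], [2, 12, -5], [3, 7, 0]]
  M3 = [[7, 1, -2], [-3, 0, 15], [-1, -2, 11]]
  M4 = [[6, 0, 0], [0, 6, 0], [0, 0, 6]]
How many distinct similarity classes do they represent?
Characteristic polynomials: χ_{M1} = (x - 6)^3, χ_{M2} = (x - 6)^3, χ_{M3} = (x - 6)^3, χ_{M4} = (x - 6)^3.

{M1}: invariant factors x - 6, (x - 6)^2.

{M2, M3}: invariant factors (x - 6)^3.

{M4}: invariant factors x - 6, x - 6, x - 6.

Matrices are similar if and only if their invariant-factor lists agree; the partition into similarity classes is {M1}, {M2, M3}, {M4}.

3 classes: {M1}, {M2, M3}, {M4}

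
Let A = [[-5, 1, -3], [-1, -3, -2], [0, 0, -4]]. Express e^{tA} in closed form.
e^{tA} = [[(1 - t)*e^{-4*t}, t*e^{-4*t}, t*(t - 6)*e^{-4*t}/2], [-t*e^{-4*t}, (t + 1)*e^{-4*t}, t*(t - 4)*e^{-4*t}/2], [0, 0, e^{-4*t}]]

A has Jordan form J = [[-4, 1, 0], [0, -4, 1], [0, 0, -4]] with A = PJP^{-1}, so e^{tA} = P e^{tJ} P^{-1}.

For a Jordan block J_k(λ), e^{tJ_k(λ)} = e^{λt} · (I + tN + t^2 N^2/2! + ... + t^{k-1} N^{k-1}/(k-1)!) where N is the nilpotent superdiagonal part.

Assembling the blocks and conjugating back gives the entries of e^{tA} as shown above.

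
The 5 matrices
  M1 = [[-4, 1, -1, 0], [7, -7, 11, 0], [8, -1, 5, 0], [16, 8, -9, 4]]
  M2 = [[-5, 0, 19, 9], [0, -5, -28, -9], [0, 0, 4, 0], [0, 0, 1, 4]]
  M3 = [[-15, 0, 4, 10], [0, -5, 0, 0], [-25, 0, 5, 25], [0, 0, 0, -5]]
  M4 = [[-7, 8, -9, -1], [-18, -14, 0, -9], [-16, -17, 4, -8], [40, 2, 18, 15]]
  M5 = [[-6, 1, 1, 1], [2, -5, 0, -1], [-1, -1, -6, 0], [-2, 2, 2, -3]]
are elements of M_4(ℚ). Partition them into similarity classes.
4 classes: {M1}, {M2, M4}, {M3}, {M5}

Characteristic polynomials: χ_{M1} = (x - 4)^2(x + 5)^2, χ_{M2} = (x - 4)^2(x + 5)^2, χ_{M3} = (x + 5)^4, χ_{M4} = (x - 4)^2(x + 5)^2, χ_{M5} = (x + 5)^4.

{M1}: invariant factors (x - 4)^2(x + 5)^2.

{M2, M4}: invariant factors x + 5, (x - 4)^2(x + 5).

{M3}: invariant factors x + 5, x + 5, (x + 5)^2.

{M5}: invariant factors (x + 5)^2, (x + 5)^2.

Matrices are similar if and only if their invariant-factor lists agree; the partition into similarity classes is {M1}, {M2, M4}, {M3}, {M5}.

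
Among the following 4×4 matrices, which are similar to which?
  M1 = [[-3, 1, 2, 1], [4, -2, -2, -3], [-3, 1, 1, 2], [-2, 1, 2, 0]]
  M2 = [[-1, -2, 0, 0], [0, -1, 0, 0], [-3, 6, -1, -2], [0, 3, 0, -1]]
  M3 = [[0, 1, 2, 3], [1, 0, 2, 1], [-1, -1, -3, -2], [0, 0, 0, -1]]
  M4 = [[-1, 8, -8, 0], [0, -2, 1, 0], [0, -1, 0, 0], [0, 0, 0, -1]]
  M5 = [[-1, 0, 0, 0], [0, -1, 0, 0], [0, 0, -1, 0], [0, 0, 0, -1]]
3 classes: {M1, M2, M3}, {M4}, {M5}

Characteristic polynomials: χ_{M1} = (x + 1)^4, χ_{M2} = (x + 1)^4, χ_{M3} = (x + 1)^4, χ_{M4} = (x + 1)^4, χ_{M5} = (x + 1)^4.

{M1, M2, M3}: invariant factors (x + 1)^2, (x + 1)^2.

{M4}: invariant factors x + 1, x + 1, (x + 1)^2.

{M5}: invariant factors x + 1, x + 1, x + 1, x + 1.

Matrices are similar if and only if their invariant-factor lists agree; the partition into similarity classes is {M1, M2, M3}, {M4}, {M5}.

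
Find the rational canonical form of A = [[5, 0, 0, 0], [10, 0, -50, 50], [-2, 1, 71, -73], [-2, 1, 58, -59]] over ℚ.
R = [[5, 0, 0, 0], [0, 0, 0, 50], [0, 1, 0, -45], [0, 0, 1, 12]]

The invariant factors of A (the non-unit diagonal entries of the Smith normal form of xI - A over ℚ[x]) are x - 5, (x - 5)^2(x - 2), each dividing the next. The characteristic polynomial is their product, (x - 5)^3(x - 2).

The rational canonical form is the block-diagonal matrix of companion matrices C(f_i):
R = [[5, 0, 0, 0], [0, 0, 0, 50], [0, 1, 0, -45], [0, 0, 1, 12]].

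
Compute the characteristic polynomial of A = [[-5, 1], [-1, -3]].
xI - A = [[x + 5, -1], [1, x + 3]].

Expanding det(xI - A) along the first row:
det(xI - A) = + (x + 5)·det([[x + 3]]) - (-1)·det([[1]]).

Evaluating gives χ_A(x) = x^2 + 8x + 16 = (x + 4)^2.

χ_A(x) = (x + 4)^2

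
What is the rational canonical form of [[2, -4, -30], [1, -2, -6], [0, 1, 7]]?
R = [[0, 0, -18], [1, 0, -6], [0, 1, 7]]

The invariant factors of A (the non-unit diagonal entries of the Smith normal form of xI - A over ℚ[x]) are (x - 3)(x^2 - 4x - 6), each dividing the next. The characteristic polynomial is their product, (x - 3)(x^2 - 4x - 6).

The rational canonical form is the block-diagonal matrix of companion matrices C(f_i):
R = [[0, 0, -18], [1, 0, -6], [0, 1, 7]].

Note the characteristic polynomial does not split into linear factors over ℚ, so A has no Jordan form over ℚ; the rational canonical form exists over any field.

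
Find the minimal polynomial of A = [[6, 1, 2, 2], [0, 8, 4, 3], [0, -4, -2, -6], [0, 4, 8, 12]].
The characteristic polynomial factors as (x - 6)^4. The minimal polynomial is ∏(x - λ)^{k_λ} where k_λ is the size of the largest Jordan block at λ.

For λ = 6: rank(A - 6I) = 2, and the largest Jordan block has size 3 (the smallest k with rank((A - 6I)^k) = rank((A - 6I)^(k+1))).

So m_A(x) = (x - 6)^3.

m_A(x) = (x - 6)^3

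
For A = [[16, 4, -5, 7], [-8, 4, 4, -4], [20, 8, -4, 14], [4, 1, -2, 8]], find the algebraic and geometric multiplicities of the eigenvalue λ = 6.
The characteristic polynomial is (x - 6)^4, so the factor x - 6 appears with exponent 4: the algebraic multiplicity is 4.

rank(A - 6I) = 2, so the eigenspace has dimension 4 - 2 = 2: the geometric multiplicity is 2.

Since 2 < 4, A is not diagonalizable.

algebraic multiplicity 4, geometric multiplicity 2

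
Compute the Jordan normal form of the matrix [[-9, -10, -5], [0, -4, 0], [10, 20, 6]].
J = [[-4, 0, 0], [0, -4, 0], [0, 0, 1]]

The characteristic polynomial is det(xI - A) = (x - 1)(x + 4)^2, so the eigenvalues are -4 (algebraic multiplicity 2), 1 (algebraic multiplicity 1).

For λ = -4: rank(A + 4I) = 1. The eigenspace has dimension 3 - 1 = 2, so there are 2 Jordan blocks; the rank sequence gives block sizes [1, 1].

For λ = 1: algebraic multiplicity 1 gives one 1×1 block.

Assembling the blocks gives the Jordan form J above.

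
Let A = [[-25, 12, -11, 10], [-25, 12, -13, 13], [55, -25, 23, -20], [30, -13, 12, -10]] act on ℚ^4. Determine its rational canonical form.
The invariant factors of A (the non-unit diagonal entries of the Smith normal form of xI - A over ℚ[x]) are x(x + 2)(x^2 - 2x - 6), each dividing the next. The characteristic polynomial is their product, x(x + 2)(x^2 - 2x - 6).

The rational canonical form is the block-diagonal matrix of companion matrices C(f_i):
R = [[0, 0, 0, 0], [1, 0, 0, 12], [0, 1, 0, 10], [0, 0, 1, 0]].

Note the characteristic polynomial does not split into linear factors over ℚ, so A has no Jordan form over ℚ; the rational canonical form exists over any field.

R = [[0, 0, 0, 0], [1, 0, 0, 12], [0, 1, 0, 10], [0, 0, 1, 0]]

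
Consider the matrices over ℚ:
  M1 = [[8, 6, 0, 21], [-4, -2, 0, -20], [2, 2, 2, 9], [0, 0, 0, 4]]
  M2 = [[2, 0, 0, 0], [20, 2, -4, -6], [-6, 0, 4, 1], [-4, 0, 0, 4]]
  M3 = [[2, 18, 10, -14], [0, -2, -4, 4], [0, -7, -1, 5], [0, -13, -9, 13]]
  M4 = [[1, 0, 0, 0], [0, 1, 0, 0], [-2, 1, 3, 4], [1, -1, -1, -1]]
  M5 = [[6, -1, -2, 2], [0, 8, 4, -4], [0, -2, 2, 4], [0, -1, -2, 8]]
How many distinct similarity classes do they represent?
3 classes: {M1, M2, M3}, {M4}, {M5}

Characteristic polynomials: χ_{M1} = (x - 4)^2(x - 2)^2, χ_{M2} = (x - 4)^2(x - 2)^2, χ_{M3} = (x - 4)^2(x - 2)^2, χ_{M4} = (x - 1)^4, χ_{M5} = (x - 6)^4.

{M1, M2, M3}: invariant factors x - 2, (x - 4)^2(x - 2).

{M4}: invariant factors x - 1, (x - 1)^3.

{M5}: invariant factors x - 6, x - 6, (x - 6)^2.

Matrices are similar if and only if their invariant-factor lists agree; the partition into similarity classes is {M1, M2, M3}, {M4}, {M5}.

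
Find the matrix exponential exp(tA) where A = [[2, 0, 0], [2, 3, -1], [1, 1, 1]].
A has Jordan form J = [[2, 1, 0], [0, 2, 1], [0, 0, 2]] with A = PJP^{-1}, so e^{tA} = P e^{tJ} P^{-1}.

For a Jordan block J_k(λ), e^{tJ_k(λ)} = e^{λt} · (I + tN + t^2 N^2/2! + ... + t^{k-1} N^{k-1}/(k-1)!) where N is the nilpotent superdiagonal part.

Assembling the blocks and conjugating back gives the entries of e^{tA} as shown above.

e^{tA} = [[e^{2*t}, 0, 0], [t*(t + 4)*e^{2*t}/2, (t + 1)*e^{2*t}, -t*e^{2*t}], [t*(t + 2)*e^{2*t}/2, t*e^{2*t}, (1 - t)*e^{2*t}]]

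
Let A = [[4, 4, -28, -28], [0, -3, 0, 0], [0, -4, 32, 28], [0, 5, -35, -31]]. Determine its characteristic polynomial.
xI - A = [[x - 4, -4, 28, 28], [0, x + 3, 0, 0], [0, 4, x - 32, -28], [0, -5, 35, x + 31]].

Expanding det(xI - A) along the first row:
det(xI - A) = + (x - 4)·det([[x + 3, 0, 0], [4, x - 32, -28], [-5, 35, x + 31]]) - (-4)·det([[0, 0, 0], [0, x - 32, -28], [0, 35, x + 31]]) + (28)·det([[0, x + 3, 0], [0, 4, -28], [0, -5, x + 31]]) - (28)·det([[0, x + 3, 0], [0, 4, x - 32], [0, -5, 35]]).

Evaluating gives χ_A(x) = x^4 - 2x^3 - 23x^2 + 24x + 144 = (x - 4)^2(x + 3)^2.

χ_A(x) = (x - 4)^2(x + 3)^2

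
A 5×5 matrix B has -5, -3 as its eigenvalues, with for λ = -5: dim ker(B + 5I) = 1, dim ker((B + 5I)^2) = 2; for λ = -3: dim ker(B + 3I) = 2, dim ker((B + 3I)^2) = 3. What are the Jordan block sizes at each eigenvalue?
Jordan blocks: (-5, 2), (-3, 2), (-3, 1)

λ = -5: successive nullity increments [1, 1] count blocks of size ≥ k; block sizes are [2].
λ = -3: successive nullity increments [2, 1] count blocks of size ≥ k; block sizes are [2, 1].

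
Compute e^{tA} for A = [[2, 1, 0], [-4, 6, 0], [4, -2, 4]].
e^{tA} = [[(1 - 2*t)*e^{4*t}, t*e^{4*t}, 0], [-4*t*e^{4*t}, (2*t + 1)*e^{4*t}, 0], [4*t*e^{4*t}, -2*t*e^{4*t}, e^{4*t}]]

A has Jordan form J = [[4, 1, 0], [0, 4, 0], [0, 0, 4]] with A = PJP^{-1}, so e^{tA} = P e^{tJ} P^{-1}.

For a Jordan block J_k(λ), e^{tJ_k(λ)} = e^{λt} · (I + tN + t^2 N^2/2! + ... + t^{k-1} N^{k-1}/(k-1)!) where N is the nilpotent superdiagonal part.

Assembling the blocks and conjugating back gives the entries of e^{tA} as shown above.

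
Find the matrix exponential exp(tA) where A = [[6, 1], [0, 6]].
A has Jordan form J = [[6, 1], [0, 6]] with A = PJP^{-1}, so e^{tA} = P e^{tJ} P^{-1}.

For a Jordan block J_k(λ), e^{tJ_k(λ)} = e^{λt} · (I + tN + t^2 N^2/2! + ... + t^{k-1} N^{k-1}/(k-1)!) where N is the nilpotent superdiagonal part.

Assembling the blocks and conjugating back gives the entries of e^{tA} as shown above.

e^{tA} = [[e^{6*t}, t*e^{6*t}], [0, e^{6*t}]]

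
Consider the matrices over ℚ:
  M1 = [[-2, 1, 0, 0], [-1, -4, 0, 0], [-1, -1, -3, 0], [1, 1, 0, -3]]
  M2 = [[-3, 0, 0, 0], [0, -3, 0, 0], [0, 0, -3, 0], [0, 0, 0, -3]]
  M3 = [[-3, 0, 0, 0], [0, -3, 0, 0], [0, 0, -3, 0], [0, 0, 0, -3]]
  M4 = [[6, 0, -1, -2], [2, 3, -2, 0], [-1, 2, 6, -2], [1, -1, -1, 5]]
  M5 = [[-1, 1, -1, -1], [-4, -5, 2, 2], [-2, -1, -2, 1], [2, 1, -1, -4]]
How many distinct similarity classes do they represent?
3 classes: {M1, M5}, {M2, M3}, {M4}

Characteristic polynomials: χ_{M1} = (x + 3)^4, χ_{M2} = (x + 3)^4, χ_{M3} = (x + 3)^4, χ_{M4} = (x - 5)^4, χ_{M5} = (x + 3)^4.

{M1, M5}: invariant factors x + 3, x + 3, (x + 3)^2.

{M2, M3}: invariant factors x + 3, x + 3, x + 3, x + 3.

{M4}: invariant factors (x - 5)^2, (x - 5)^2.

Matrices are similar if and only if their invariant-factor lists agree; the partition into similarity classes is {M1, M5}, {M2, M3}, {M4}.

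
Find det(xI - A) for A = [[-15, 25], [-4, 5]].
xI - A = [[x + 15, -25], [4, x - 5]].

Expanding det(xI - A) along the first row:
det(xI - A) = + (x + 15)·det([[x - 5]]) - (-25)·det([[4]]).

Evaluating gives χ_A(x) = x^2 + 10x + 25 = (x + 5)^2.

χ_A(x) = (x + 5)^2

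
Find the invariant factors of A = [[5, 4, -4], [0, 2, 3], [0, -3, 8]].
The Jordan structure of A has elementary divisors (x - 5)^2, (x - 5). Arranging the block sizes at each eigenvalue in decreasing order and taking row products gives the invariant factors.

Invariant factors (smallest first, each dividing the next): x - 5, (x - 5)^2.

Check: the last factor (x - 5)^2 is the minimal polynomial, and the product (x - 5)^3 is the characteristic polynomial.

x - 5, (x - 5)^2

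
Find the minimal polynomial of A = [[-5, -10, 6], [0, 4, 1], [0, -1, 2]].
m_A(x) = (x - 3)^2(x + 5)

The characteristic polynomial factors as (x - 3)^2(x + 5). The minimal polynomial is ∏(x - λ)^{k_λ} where k_λ is the size of the largest Jordan block at λ.

For λ = -5: rank(A + 5I) = 2, and the largest Jordan block has size 1 (the smallest k with rank((A + 5I)^k) = rank((A + 5I)^(k+1))).
For λ = 3: rank(A - 3I) = 2, and the largest Jordan block has size 2 (the smallest k with rank((A - 3I)^k) = rank((A - 3I)^(k+1))).

So m_A(x) = (x - 3)^2(x + 5).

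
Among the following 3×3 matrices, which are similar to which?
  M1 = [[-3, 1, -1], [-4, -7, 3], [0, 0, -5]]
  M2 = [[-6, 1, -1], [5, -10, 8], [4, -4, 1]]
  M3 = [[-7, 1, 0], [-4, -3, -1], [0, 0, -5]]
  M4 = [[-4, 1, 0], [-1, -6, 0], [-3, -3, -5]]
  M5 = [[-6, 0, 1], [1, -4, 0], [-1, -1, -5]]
Characteristic polynomials: χ_{M1} = (x + 5)^3, χ_{M2} = (x + 5)^3, χ_{M3} = (x + 5)^3, χ_{M4} = (x + 5)^3, χ_{M5} = (x + 5)^3.

{M1, M2, M3, M5}: invariant factors (x + 5)^3.

{M4}: invariant factors x + 5, (x + 5)^2.

Matrices are similar if and only if their invariant-factor lists agree; the partition into similarity classes is {M1, M2, M3, M5}, {M4}.

2 classes: {M1, M2, M3, M5}, {M4}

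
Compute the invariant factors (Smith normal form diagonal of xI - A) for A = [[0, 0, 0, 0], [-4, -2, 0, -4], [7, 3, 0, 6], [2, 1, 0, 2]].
x^2, x^2

The Jordan structure of A has elementary divisors x^2, x^2. Arranging the block sizes at each eigenvalue in decreasing order and taking row products gives the invariant factors.

Invariant factors (smallest first, each dividing the next): x^2, x^2.

Check: the last factor x^2 is the minimal polynomial, and the product x^4 is the characteristic polynomial.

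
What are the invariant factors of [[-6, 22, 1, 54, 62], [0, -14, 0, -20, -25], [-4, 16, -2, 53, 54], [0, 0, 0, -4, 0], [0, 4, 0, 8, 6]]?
(x + 4)^2, (x + 4)^3

The Jordan structure of A has elementary divisors (x + 4)^3, (x + 4)^2. Arranging the block sizes at each eigenvalue in decreasing order and taking row products gives the invariant factors.

Invariant factors (smallest first, each dividing the next): (x + 4)^2, (x + 4)^3.

Check: the last factor (x + 4)^3 is the minimal polynomial, and the product (x + 4)^5 is the characteristic polynomial.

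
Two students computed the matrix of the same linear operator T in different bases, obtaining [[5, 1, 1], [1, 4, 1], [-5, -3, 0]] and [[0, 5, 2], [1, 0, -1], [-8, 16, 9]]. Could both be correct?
Yes.

Two matrices over a field are similar if and only if they have the same invariant factors.

Both A and B have characteristic polynomial (x - 3)^3 and minimal polynomial (x - 3)^3. Computing further, both have invariant factors (x - 3)^3. Hence A and B are similar.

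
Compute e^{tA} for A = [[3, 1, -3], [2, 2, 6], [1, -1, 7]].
A has Jordan form J = [[4, 1, 0], [0, 4, 0], [0, 0, 4]] with A = PJP^{-1}, so e^{tA} = P e^{tJ} P^{-1}.

For a Jordan block J_k(λ), e^{tJ_k(λ)} = e^{λt} · (I + tN + t^2 N^2/2! + ... + t^{k-1} N^{k-1}/(k-1)!) where N is the nilpotent superdiagonal part.

Assembling the blocks and conjugating back gives the entries of e^{tA} as shown above.

e^{tA} = [[(1 - t)*e^{4*t}, t*e^{4*t}, -3*t*e^{4*t}], [2*t*e^{4*t}, (1 - 2*t)*e^{4*t}, 6*t*e^{4*t}], [t*e^{4*t}, -t*e^{4*t}, (3*t + 1)*e^{4*t}]]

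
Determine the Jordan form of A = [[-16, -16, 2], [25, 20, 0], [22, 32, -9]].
The characteristic polynomial is det(xI - A) = x^2(x + 5), so the eigenvalues are -5 (algebraic multiplicity 1), 0 (algebraic multiplicity 2).

For λ = -5: algebraic multiplicity 1 gives one 1×1 block.

For λ = 0: rank(A) = 2, rank(A^2) = 1. The eigenspace has dimension 3 - 2 = 1, so there is 1 Jordan block; the rank sequence gives block sizes [2].

Assembling the blocks gives the Jordan form J above.

J = [[-5, 0, 0], [0, 0, 1], [0, 0, 0]]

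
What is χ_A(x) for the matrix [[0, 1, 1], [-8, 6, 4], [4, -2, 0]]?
xI - A = [[x, -1, -1], [8, x - 6, -4], [-4, 2, x]].

Expanding det(xI - A) along the first row:
det(xI - A) = + (x)·det([[x - 6, -4], [2, x]]) - (-1)·det([[8, -4], [-4, x]]) + (-1)·det([[8, x - 6], [-4, 2]]).

Evaluating gives χ_A(x) = x^3 - 6x^2 + 12x - 8 = (x - 2)^3.

χ_A(x) = (x - 2)^3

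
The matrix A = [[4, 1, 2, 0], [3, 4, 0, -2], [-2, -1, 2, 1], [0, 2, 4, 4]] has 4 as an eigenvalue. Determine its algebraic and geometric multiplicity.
algebraic multiplicity 2, geometric multiplicity 1

The characteristic polynomial is (x - 4)^2(x - 3)^2, so the factor x - 4 appears with exponent 2: the algebraic multiplicity is 2.

rank(A - 4I) = 3, so the eigenspace has dimension 4 - 3 = 1: the geometric multiplicity is 1.

Since 1 < 2, A is not diagonalizable.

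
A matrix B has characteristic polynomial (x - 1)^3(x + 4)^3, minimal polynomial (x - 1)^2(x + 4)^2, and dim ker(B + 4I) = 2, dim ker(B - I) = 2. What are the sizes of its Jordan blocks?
Jordan blocks: (-4, 2), (-4, 1), (1, 2), (1, 1)

λ = -4: algebraic multiplicity 3 (exponent in χ_B), largest block size 2 (exponent in m_B), 2 blocks (geometric multiplicity). These force block sizes [2, 1].
λ = 1: algebraic multiplicity 3 (exponent in χ_B), largest block size 2 (exponent in m_B), 2 blocks (geometric multiplicity). These force block sizes [2, 1].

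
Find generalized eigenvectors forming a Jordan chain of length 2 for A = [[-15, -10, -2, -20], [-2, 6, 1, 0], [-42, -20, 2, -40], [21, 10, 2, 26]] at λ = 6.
v_1 = [[0, 0, 1, 0]]^T, v_2 = [[-2, 1, -4, 2]]^T

We seek v_1 ∈ ker((A - 6I)^2) \ ker(A - 6I), then set v_{i+1} = (A - 6I) v_i.

One such chain is v_1 = [[0, 0, 1, 0]]^T, v_2 = [[-2, 1, -4, 2]]^T. Check: (A - 6I) v_2 = [[0, 0, 0, 0]]^T = 0.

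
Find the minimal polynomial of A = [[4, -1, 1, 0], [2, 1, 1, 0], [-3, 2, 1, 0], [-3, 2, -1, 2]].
m_A(x) = (x - 2)^3

The characteristic polynomial factors as (x - 2)^4. The minimal polynomial is ∏(x - λ)^{k_λ} where k_λ is the size of the largest Jordan block at λ.

For λ = 2: rank(A - 2I) = 2, and the largest Jordan block has size 3 (the smallest k with rank((A - 2I)^k) = rank((A - 2I)^(k+1))).

So m_A(x) = (x - 2)^3.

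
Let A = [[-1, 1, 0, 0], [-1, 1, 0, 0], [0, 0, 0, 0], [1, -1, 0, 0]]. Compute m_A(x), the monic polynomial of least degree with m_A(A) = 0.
The characteristic polynomial factors as x^4. The minimal polynomial is ∏(x - λ)^{k_λ} where k_λ is the size of the largest Jordan block at λ.

For λ = 0: rank(A) = 1, and the largest Jordan block has size 2 (the smallest k with rank(A^k) = rank(A^(k+1))).

So m_A(x) = x^2.

m_A(x) = x^2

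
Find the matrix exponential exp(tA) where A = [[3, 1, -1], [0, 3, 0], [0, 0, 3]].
e^{tA} = [[e^{3*t}, t*e^{3*t}, -t*e^{3*t}], [0, e^{3*t}, 0], [0, 0, e^{3*t}]]

A has Jordan form J = [[3, 1, 0], [0, 3, 0], [0, 0, 3]] with A = PJP^{-1}, so e^{tA} = P e^{tJ} P^{-1}.

For a Jordan block J_k(λ), e^{tJ_k(λ)} = e^{λt} · (I + tN + t^2 N^2/2! + ... + t^{k-1} N^{k-1}/(k-1)!) where N is the nilpotent superdiagonal part.

Assembling the blocks and conjugating back gives the entries of e^{tA} as shown above.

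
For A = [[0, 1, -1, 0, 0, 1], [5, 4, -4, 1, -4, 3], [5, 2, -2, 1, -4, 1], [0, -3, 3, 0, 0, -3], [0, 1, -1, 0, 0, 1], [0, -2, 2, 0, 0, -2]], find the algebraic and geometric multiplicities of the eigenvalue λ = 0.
The characteristic polynomial is x^6, so the factor x appears with exponent 6: the algebraic multiplicity is 6.

rank(A) = 2, so the eigenspace has dimension 6 - 2 = 4: the geometric multiplicity is 4.

Since 4 < 6, A is not diagonalizable.

algebraic multiplicity 6, geometric multiplicity 4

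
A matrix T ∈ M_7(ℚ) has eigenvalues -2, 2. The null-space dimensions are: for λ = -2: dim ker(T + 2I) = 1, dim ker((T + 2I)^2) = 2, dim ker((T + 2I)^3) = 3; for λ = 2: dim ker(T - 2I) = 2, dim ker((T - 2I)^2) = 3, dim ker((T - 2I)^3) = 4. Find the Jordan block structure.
Jordan blocks: (-2, 3), (2, 3), (2, 1)

λ = -2: successive nullity increments [1, 1, 1] count blocks of size ≥ k; block sizes are [3].
λ = 2: successive nullity increments [2, 1, 1] count blocks of size ≥ k; block sizes are [3, 1].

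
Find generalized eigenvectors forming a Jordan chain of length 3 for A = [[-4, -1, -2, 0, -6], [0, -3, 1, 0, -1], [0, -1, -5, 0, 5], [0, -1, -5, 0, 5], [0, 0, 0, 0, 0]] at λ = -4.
v_1 = [[0, 0, 1, 1, 0]]^T, v_2 = [[-2, 1, -1, -1, 0]]^T, v_3 = [[1, 0, 0, 0, 0]]^T

We seek v_1 ∈ ker((A + 4I)^3) \ ker((A + 4I)^2), then set v_{i+1} = (A + 4I) v_i.

One such chain is v_1 = [[0, 0, 1, 1, 0]]^T, v_2 = [[-2, 1, -1, -1, 0]]^T, v_3 = [[1, 0, 0, 0, 0]]^T. Check: (A + 4I) v_3 = [[0, 0, 0, 0, 0]]^T = 0.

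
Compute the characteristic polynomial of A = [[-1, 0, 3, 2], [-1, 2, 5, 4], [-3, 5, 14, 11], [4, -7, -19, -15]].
xI - A = [[x + 1, 0, -3, -2], [1, x - 2, -5, -4], [3, -5, x - 14, -11], [-4, 7, 19, x + 15]].

Expanding det(xI - A) along the first row:
det(xI - A) = + (x + 1)·det([[x - 2, -5, -4], [-5, x - 14, -11], [7, 19, x + 15]]) - (0)·det([[1, -5, -4], [3, x - 14, -11], [-4, 19, x + 15]]) + (-3)·det([[1, x - 2, -4], [3, -5, -11], [-4, 7, x + 15]]) - (-2)·det([[1, x - 2, -5], [3, -5, x - 14], [-4, 7, 19]]).

Evaluating gives χ_A(x) = x^4.

χ_A(x) = x^4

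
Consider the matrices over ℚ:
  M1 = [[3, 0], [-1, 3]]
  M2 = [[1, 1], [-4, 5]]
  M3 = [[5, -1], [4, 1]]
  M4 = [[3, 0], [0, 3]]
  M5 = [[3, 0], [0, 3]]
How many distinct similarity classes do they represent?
Characteristic polynomials: χ_{M1} = (x - 3)^2, χ_{M2} = (x - 3)^2, χ_{M3} = (x - 3)^2, χ_{M4} = (x - 3)^2, χ_{M5} = (x - 3)^2.

{M1, M2, M3}: invariant factors (x - 3)^2.

{M4, M5}: invariant factors x - 3, x - 3.

Matrices are similar if and only if their invariant-factor lists agree; the partition into similarity classes is {M1, M2, M3}, {M4, M5}.

2 classes: {M1, M2, M3}, {M4, M5}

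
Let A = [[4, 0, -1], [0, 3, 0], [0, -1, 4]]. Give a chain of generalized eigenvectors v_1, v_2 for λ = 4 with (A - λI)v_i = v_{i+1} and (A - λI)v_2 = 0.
We seek v_1 ∈ ker((A - 4I)^2) \ ker(A - 4I), then set v_{i+1} = (A - 4I) v_i.

One such chain is v_1 = [[0, 0, 1]]^T, v_2 = [[-1, 0, 0]]^T. Check: (A - 4I) v_2 = [[0, 0, 0]]^T = 0.

v_1 = [[0, 0, 1]]^T, v_2 = [[-1, 0, 0]]^T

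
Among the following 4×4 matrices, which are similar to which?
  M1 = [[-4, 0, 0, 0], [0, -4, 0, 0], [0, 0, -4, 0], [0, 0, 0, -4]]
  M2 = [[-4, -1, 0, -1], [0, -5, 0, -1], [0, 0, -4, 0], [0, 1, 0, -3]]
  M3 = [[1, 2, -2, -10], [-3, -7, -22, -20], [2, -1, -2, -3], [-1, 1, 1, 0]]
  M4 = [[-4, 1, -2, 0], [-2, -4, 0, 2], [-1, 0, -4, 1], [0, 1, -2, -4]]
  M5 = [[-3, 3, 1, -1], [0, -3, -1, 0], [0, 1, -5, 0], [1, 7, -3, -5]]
Characteristic polynomials: χ_{M1} = (x + 4)^4, χ_{M2} = (x + 4)^4, χ_{M3} = (x - 1)^2(x + 5)^2, χ_{M4} = (x + 4)^4, χ_{M5} = (x + 4)^4.

{M1}: invariant factors x + 4, x + 4, x + 4, x + 4.

{M2}: invariant factors x + 4, x + 4, (x + 4)^2.

{M3}: invariant factors (x - 1)^2(x + 5)^2.

{M4, M5}: invariant factors (x + 4)^2, (x + 4)^2.

Matrices are similar if and only if their invariant-factor lists agree; the partition into similarity classes is {M1}, {M2}, {M3}, {M4, M5}.

4 classes: {M1}, {M2}, {M3}, {M4, M5}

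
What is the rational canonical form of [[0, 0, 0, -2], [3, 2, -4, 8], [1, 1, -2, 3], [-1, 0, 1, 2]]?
The invariant factors of A (the non-unit diagonal entries of the Smith normal form of xI - A over ℚ[x]) are (x + 1)^2(x^2 - 4x + 2), each dividing the next. The characteristic polynomial is their product, (x + 1)^2(x^2 - 4x + 2).

The rational canonical form is the block-diagonal matrix of companion matrices C(f_i):
R = [[0, 0, 0, -2], [1, 0, 0, 0], [0, 1, 0, 5], [0, 0, 1, 2]].

Note the characteristic polynomial does not split into linear factors over ℚ, so A has no Jordan form over ℚ; the rational canonical form exists over any field.

R = [[0, 0, 0, -2], [1, 0, 0, 0], [0, 1, 0, 5], [0, 0, 1, 2]]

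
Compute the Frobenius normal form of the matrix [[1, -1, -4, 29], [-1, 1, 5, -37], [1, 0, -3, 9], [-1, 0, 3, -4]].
R = [[0, 0, 0, 5], [1, 0, 0, -19], [0, 1, 0, -4], [0, 0, 1, -5]]

The invariant factors of A (the non-unit diagonal entries of the Smith normal form of xI - A over ℚ[x]) are (x + 5)(x^3 + 4x - 1), each dividing the next. The characteristic polynomial is their product, (x + 5)(x^3 + 4x - 1).

The rational canonical form is the block-diagonal matrix of companion matrices C(f_i):
R = [[0, 0, 0, 5], [1, 0, 0, -19], [0, 1, 0, -4], [0, 0, 1, -5]].

Note the characteristic polynomial does not split into linear factors over ℚ, so A has no Jordan form over ℚ; the rational canonical form exists over any field.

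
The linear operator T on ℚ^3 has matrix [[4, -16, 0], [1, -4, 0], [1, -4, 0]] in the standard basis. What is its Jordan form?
The characteristic polynomial is det(xI - A) = x^3, so the eigenvalues are 0 (algebraic multiplicity 3).

For λ = 0: rank(A) = 1, rank(A^2) = 0. The eigenspace has dimension 3 - 1 = 2, so there are 2 Jordan blocks; the rank sequence gives block sizes [2, 1].

Assembling the blocks gives the Jordan form J above.

J = [[0, 1, 0], [0, 0, 0], [0, 0, 0]]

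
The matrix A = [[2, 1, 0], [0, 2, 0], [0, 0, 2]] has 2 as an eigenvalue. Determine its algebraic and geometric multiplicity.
The characteristic polynomial is (x - 2)^3, so the factor x - 2 appears with exponent 3: the algebraic multiplicity is 3.

rank(A - 2I) = 1, so the eigenspace has dimension 3 - 1 = 2: the geometric multiplicity is 2.

Since 2 < 3, A is not diagonalizable.

algebraic multiplicity 3, geometric multiplicity 2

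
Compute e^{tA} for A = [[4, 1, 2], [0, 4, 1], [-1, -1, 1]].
e^{tA} = [[(-t^2/2 + t + 1)*e^{3*t}, t*e^{3*t}, t*(4 - t)*e^{3*t}/2], [-t^2*e^{3*t}/2, (t + 1)*e^{3*t}, t*(2 - t)*e^{3*t}/2], [t*(t - 2)*e^{3*t}/2, -t*e^{3*t}, (t^2 - 4*t + 2)*e^{3*t}/2]]

A has Jordan form J = [[3, 1, 0], [0, 3, 1], [0, 0, 3]] with A = PJP^{-1}, so e^{tA} = P e^{tJ} P^{-1}.

For a Jordan block J_k(λ), e^{tJ_k(λ)} = e^{λt} · (I + tN + t^2 N^2/2! + ... + t^{k-1} N^{k-1}/(k-1)!) where N is the nilpotent superdiagonal part.

Assembling the blocks and conjugating back gives the entries of e^{tA} as shown above.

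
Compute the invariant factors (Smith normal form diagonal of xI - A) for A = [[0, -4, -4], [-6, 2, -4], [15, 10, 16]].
x - 6, (x - 6)^2

The Jordan structure of A has elementary divisors (x - 6)^2, (x - 6). Arranging the block sizes at each eigenvalue in decreasing order and taking row products gives the invariant factors.

Invariant factors (smallest first, each dividing the next): x - 6, (x - 6)^2.

Check: the last factor (x - 6)^2 is the minimal polynomial, and the product (x - 6)^3 is the characteristic polynomial.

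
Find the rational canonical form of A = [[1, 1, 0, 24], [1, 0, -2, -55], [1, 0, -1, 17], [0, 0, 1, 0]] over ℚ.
The invariant factors of A (the non-unit diagonal entries of the Smith normal form of xI - A over ℚ[x]) are (x - 4)(x - 2)(x + 3)^2, each dividing the next. The characteristic polynomial is their product, (x - 4)(x - 2)(x + 3)^2.

The rational canonical form is the block-diagonal matrix of companion matrices C(f_i):
R = [[0, 0, 0, -72], [1, 0, 0, 6], [0, 1, 0, 19], [0, 0, 1, 0]].

R = [[0, 0, 0, -72], [1, 0, 0, 6], [0, 1, 0, 19], [0, 0, 1, 0]]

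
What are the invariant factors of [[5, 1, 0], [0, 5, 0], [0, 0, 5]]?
The Jordan structure of A has elementary divisors (x - 5)^2, (x - 5). Arranging the block sizes at each eigenvalue in decreasing order and taking row products gives the invariant factors.

Invariant factors (smallest first, each dividing the next): x - 5, (x - 5)^2.

Check: the last factor (x - 5)^2 is the minimal polynomial, and the product (x - 5)^3 is the characteristic polynomial.

x - 5, (x - 5)^2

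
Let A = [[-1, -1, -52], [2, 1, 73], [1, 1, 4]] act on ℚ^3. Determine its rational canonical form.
The invariant factors of A (the non-unit diagonal entries of the Smith normal form of xI - A over ℚ[x]) are (x - 6)(x - 2)(x + 4), each dividing the next. The characteristic polynomial is their product, (x - 6)(x - 2)(x + 4).

The rational canonical form is the block-diagonal matrix of companion matrices C(f_i):
R = [[0, 0, -48], [1, 0, 20], [0, 1, 4]].

R = [[0, 0, -48], [1, 0, 20], [0, 1, 4]]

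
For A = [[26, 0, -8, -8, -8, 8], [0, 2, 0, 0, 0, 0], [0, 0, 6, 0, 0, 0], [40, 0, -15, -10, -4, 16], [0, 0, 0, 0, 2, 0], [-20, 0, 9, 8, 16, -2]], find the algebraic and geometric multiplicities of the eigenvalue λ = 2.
algebraic multiplicity 3, geometric multiplicity 3

The characteristic polynomial is (x - 6)^3(x - 2)^3, so the factor x - 2 appears with exponent 3: the algebraic multiplicity is 3.

rank(A - 2I) = 3, so the eigenspace has dimension 6 - 3 = 3: the geometric multiplicity is 3.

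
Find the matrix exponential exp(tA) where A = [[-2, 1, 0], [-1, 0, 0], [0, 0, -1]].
A has Jordan form J = [[-1, 1, 0], [0, -1, 0], [0, 0, -1]] with A = PJP^{-1}, so e^{tA} = P e^{tJ} P^{-1}.

For a Jordan block J_k(λ), e^{tJ_k(λ)} = e^{λt} · (I + tN + t^2 N^2/2! + ... + t^{k-1} N^{k-1}/(k-1)!) where N is the nilpotent superdiagonal part.

Assembling the blocks and conjugating back gives the entries of e^{tA} as shown above.

e^{tA} = [[(1 - t)*e^{-t}, t*e^{-t}, 0], [-t*e^{-t}, (t + 1)*e^{-t}, 0], [0, 0, e^{-t}]]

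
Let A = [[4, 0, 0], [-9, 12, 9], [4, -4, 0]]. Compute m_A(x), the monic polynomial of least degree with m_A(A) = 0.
The characteristic polynomial factors as (x - 6)^2(x - 4). The minimal polynomial is ∏(x - λ)^{k_λ} where k_λ is the size of the largest Jordan block at λ.

For λ = 4: rank(A - 4I) = 2, and the largest Jordan block has size 1 (the smallest k with rank((A - 4I)^k) = rank((A - 4I)^(k+1))).
For λ = 6: rank(A - 6I) = 2, and the largest Jordan block has size 2 (the smallest k with rank((A - 6I)^k) = rank((A - 6I)^(k+1))).

So m_A(x) = (x - 6)^2(x - 4).

m_A(x) = (x - 6)^2(x - 4)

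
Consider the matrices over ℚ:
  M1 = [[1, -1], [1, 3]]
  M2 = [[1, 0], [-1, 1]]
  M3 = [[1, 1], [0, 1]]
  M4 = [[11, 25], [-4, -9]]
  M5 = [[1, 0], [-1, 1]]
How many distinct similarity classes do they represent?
Characteristic polynomials: χ_{M1} = (x - 2)^2, χ_{M2} = (x - 1)^2, χ_{M3} = (x - 1)^2, χ_{M4} = (x - 1)^2, χ_{M5} = (x - 1)^2.

{M1}: invariant factors (x - 2)^2.

{M2, M3, M4, M5}: invariant factors (x - 1)^2.

Matrices are similar if and only if their invariant-factor lists agree; the partition into similarity classes is {M1}, {M2, M3, M4, M5}.

2 classes: {M1}, {M2, M3, M4, M5}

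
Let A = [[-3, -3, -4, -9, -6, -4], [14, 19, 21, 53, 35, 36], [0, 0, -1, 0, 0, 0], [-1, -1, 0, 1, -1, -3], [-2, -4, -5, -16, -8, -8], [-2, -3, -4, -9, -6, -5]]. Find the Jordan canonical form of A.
J = [[-1, 1, 0, 0, 0, 0], [0, -1, 0, 0, 0, 0], [0, 0, -1, 0, 0, 0], [0, 0, 0, 2, 1, 0], [0, 0, 0, 0, 2, 0], [0, 0, 0, 0, 0, 2]]

The characteristic polynomial is det(xI - A) = (x - 2)^3(x + 1)^3, so the eigenvalues are -1 (algebraic multiplicity 3), 2 (algebraic multiplicity 3).

For λ = -1: rank(A + I) = 4, rank((A + I)^2) = 3. The eigenspace has dimension 6 - 4 = 2, so there are 2 Jordan blocks; the rank sequence gives block sizes [2, 1].

For λ = 2: rank(A - 2I) = 4, rank((A - 2I)^2) = 3. The eigenspace has dimension 6 - 4 = 2, so there are 2 Jordan blocks; the rank sequence gives block sizes [2, 1].

Assembling the blocks gives the Jordan form J above.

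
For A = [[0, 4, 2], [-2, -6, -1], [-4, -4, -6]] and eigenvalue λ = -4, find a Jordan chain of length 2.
We seek v_1 ∈ ker((A + 4I)^2) \ ker(A + 4I), then set v_{i+1} = (A + 4I) v_i.

One such chain is v_1 = [[-8, 5, 7]]^T, v_2 = [[2, -1, -2]]^T. Check: (A + 4I) v_2 = [[0, 0, 0]]^T = 0.

v_1 = [[-8, 5, 7]]^T, v_2 = [[2, -1, -2]]^T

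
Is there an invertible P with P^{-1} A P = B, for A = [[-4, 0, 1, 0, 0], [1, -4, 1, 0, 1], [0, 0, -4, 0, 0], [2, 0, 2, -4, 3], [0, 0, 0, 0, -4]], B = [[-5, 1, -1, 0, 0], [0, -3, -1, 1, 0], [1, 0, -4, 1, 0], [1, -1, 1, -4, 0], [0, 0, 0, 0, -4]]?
Both have characteristic polynomial (x + 4)^5, but the minimal polynomial of A is (x + 4)^3 while the minimal polynomial of B is (x + 4)^2. The minimal polynomial is a similarity invariant, so A and B are not similar.

No.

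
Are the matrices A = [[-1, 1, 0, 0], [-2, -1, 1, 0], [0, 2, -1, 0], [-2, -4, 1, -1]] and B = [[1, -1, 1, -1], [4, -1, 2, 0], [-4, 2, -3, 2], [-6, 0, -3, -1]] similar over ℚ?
Two matrices over a field are similar if and only if they have the same invariant factors.

Both A and B have characteristic polynomial (x + 1)^4 and minimal polynomial (x + 1)^3. Computing further, both have invariant factors x + 1, (x + 1)^3. Hence A and B are similar.

Yes.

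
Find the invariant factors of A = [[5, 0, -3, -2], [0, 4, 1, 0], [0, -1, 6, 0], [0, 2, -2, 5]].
The Jordan structure of A has elementary divisors (x - 5)^3, (x - 5). Arranging the block sizes at each eigenvalue in decreasing order and taking row products gives the invariant factors.

Invariant factors (smallest first, each dividing the next): x - 5, (x - 5)^3.

Check: the last factor (x - 5)^3 is the minimal polynomial, and the product (x - 5)^4 is the characteristic polynomial.

x - 5, (x - 5)^3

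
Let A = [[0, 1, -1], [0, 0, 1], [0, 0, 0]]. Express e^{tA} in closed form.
e^{tA} = [[1, t, t*(t - 2)/2], [0, 1, t], [0, 0, 1]]

A has Jordan form J = [[0, 1, 0], [0, 0, 1], [0, 0, 0]] with A = PJP^{-1}, so e^{tA} = P e^{tJ} P^{-1}.

For a Jordan block J_k(λ), e^{tJ_k(λ)} = e^{λt} · (I + tN + t^2 N^2/2! + ... + t^{k-1} N^{k-1}/(k-1)!) where N is the nilpotent superdiagonal part.

Assembling the blocks and conjugating back gives the entries of e^{tA} as shown above.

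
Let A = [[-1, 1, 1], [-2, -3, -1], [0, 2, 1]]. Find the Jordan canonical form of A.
The characteristic polynomial is det(xI - A) = (x + 1)^3, so the eigenvalues are -1 (algebraic multiplicity 3).

For λ = -1: rank(A + I) = 2, rank((A + I)^2) = 1, rank((A + I)^3) = 0. The eigenspace has dimension 3 - 2 = 1, so there is 1 Jordan block; the rank sequence gives block sizes [3].

Assembling the blocks gives the Jordan form J above.

J = [[-1, 1, 0], [0, -1, 1], [0, 0, -1]]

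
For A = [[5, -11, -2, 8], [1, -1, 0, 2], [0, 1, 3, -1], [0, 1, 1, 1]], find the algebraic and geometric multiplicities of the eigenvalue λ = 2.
algebraic multiplicity 4, geometric multiplicity 2

The characteristic polynomial is (x - 2)^4, so the factor x - 2 appears with exponent 4: the algebraic multiplicity is 4.

rank(A - 2I) = 2, so the eigenspace has dimension 4 - 2 = 2: the geometric multiplicity is 2.

Since 2 < 4, A is not diagonalizable.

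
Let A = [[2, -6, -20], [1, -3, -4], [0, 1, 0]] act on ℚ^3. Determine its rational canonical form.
The invariant factors of A (the non-unit diagonal entries of the Smith normal form of xI - A over ℚ[x]) are (x + 2)(x^2 - x + 6), each dividing the next. The characteristic polynomial is their product, (x + 2)(x^2 - x + 6).

The rational canonical form is the block-diagonal matrix of companion matrices C(f_i):
R = [[0, 0, -12], [1, 0, -4], [0, 1, -1]].

Note the characteristic polynomial does not split into linear factors over ℚ, so A has no Jordan form over ℚ; the rational canonical form exists over any field.

R = [[0, 0, -12], [1, 0, -4], [0, 1, -1]]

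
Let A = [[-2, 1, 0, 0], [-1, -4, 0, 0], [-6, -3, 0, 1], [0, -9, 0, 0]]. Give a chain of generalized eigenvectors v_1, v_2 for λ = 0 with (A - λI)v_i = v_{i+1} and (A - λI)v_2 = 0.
We seek v_1 ∈ ker(A^2) \ ker(A), then set v_{i+1} = A v_i.

One such chain is v_1 = [[0, 0, 0, 1]]^T, v_2 = [[0, 0, 1, 0]]^T. Check: A v_2 = [[0, 0, 0, 0]]^T = 0.

v_1 = [[0, 0, 0, 1]]^T, v_2 = [[0, 0, 1, 0]]^T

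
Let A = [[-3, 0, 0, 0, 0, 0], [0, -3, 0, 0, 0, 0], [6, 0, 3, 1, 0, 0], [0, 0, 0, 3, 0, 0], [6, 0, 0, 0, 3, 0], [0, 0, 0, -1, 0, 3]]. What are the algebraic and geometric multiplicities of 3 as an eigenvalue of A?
algebraic multiplicity 4, geometric multiplicity 3

The characteristic polynomial is (x - 3)^4(x + 3)^2, so the factor x - 3 appears with exponent 4: the algebraic multiplicity is 4.

rank(A - 3I) = 3, so the eigenspace has dimension 6 - 3 = 3: the geometric multiplicity is 3.

Since 3 < 4, A is not diagonalizable.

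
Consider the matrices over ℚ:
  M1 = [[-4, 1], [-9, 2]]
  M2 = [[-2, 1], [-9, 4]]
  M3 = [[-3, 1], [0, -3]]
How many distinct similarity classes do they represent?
Characteristic polynomials: χ_{M1} = (x + 1)^2, χ_{M2} = (x - 1)^2, χ_{M3} = (x + 3)^2.

{M1}: invariant factors (x + 1)^2.

{M2}: invariant factors (x - 1)^2.

{M3}: invariant factors (x + 3)^2.

Matrices are similar if and only if their invariant-factor lists agree; the partition into similarity classes is {M1}, {M2}, {M3}.

3 classes: {M1}, {M2}, {M3}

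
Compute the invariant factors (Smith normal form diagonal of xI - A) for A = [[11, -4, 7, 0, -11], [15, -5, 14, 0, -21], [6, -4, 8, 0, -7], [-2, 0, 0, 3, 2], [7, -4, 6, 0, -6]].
The Jordan structure of A has elementary divisors (x + 1), (x - 3)^3, (x - 3). Arranging the block sizes at each eigenvalue in decreasing order and taking row products gives the invariant factors.

Invariant factors (smallest first, each dividing the next): x - 3, (x - 3)^3(x + 1).

Check: the last factor (x - 3)^3(x + 1) is the minimal polynomial, and the product (x - 3)^4(x + 1) is the characteristic polynomial.

x - 3, (x - 3)^3(x + 1)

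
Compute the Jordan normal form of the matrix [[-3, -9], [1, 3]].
The characteristic polynomial is det(xI - A) = x^2, so the eigenvalues are 0 (algebraic multiplicity 2).

For λ = 0: rank(A) = 1, rank(A^2) = 0. The eigenspace has dimension 2 - 1 = 1, so there is 1 Jordan block; the rank sequence gives block sizes [2].

Assembling the blocks gives the Jordan form J above.

J = [[0, 1], [0, 0]]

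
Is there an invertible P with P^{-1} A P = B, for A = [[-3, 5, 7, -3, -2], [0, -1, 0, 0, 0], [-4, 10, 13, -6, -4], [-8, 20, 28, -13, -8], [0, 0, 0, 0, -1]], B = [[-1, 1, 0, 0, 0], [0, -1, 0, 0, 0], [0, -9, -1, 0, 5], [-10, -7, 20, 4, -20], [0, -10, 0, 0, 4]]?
trace(A) = -5 but trace(B) = 5. The trace is a similarity invariant, so A and B are not similar.

No.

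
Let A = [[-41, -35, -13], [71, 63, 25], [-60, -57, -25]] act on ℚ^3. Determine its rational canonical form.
R = [[0, 0, -4], [1, 0, 3], [0, 1, -3]]

The invariant factors of A (the non-unit diagonal entries of the Smith normal form of xI - A over ℚ[x]) are (x + 4)(x^2 - x + 1), each dividing the next. The characteristic polynomial is their product, (x + 4)(x^2 - x + 1).

The rational canonical form is the block-diagonal matrix of companion matrices C(f_i):
R = [[0, 0, -4], [1, 0, 3], [0, 1, -3]].

Note the characteristic polynomial does not split into linear factors over ℚ, so A has no Jordan form over ℚ; the rational canonical form exists over any field.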